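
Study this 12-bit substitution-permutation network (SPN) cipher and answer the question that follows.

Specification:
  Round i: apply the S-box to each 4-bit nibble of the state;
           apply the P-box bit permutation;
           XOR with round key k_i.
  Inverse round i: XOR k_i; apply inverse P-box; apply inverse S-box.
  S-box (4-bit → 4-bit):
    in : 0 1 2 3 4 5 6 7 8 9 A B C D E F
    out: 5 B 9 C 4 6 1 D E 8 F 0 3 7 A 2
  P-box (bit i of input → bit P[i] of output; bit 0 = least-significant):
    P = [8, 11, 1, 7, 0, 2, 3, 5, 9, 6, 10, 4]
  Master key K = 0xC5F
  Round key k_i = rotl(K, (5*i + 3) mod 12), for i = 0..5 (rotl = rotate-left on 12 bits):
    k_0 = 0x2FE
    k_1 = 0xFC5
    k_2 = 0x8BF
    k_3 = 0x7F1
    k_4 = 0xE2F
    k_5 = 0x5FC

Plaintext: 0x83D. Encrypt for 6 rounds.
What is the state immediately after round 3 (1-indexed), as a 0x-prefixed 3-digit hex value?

s_0 = plaintext = 0x83D
s_1 = Round(s_0, k_0) = 0xF84
s_2 = Round(s_1, k_1) = 0xFAB
s_3 = Round(s_2, k_2) = 0x8D2
s_4 = Round(s_3, k_3) = 0x22C
s_5 = Round(s_4, k_4) = 0x51E
s_6 = Round(s_5, k_5) = 0x919

0x8D2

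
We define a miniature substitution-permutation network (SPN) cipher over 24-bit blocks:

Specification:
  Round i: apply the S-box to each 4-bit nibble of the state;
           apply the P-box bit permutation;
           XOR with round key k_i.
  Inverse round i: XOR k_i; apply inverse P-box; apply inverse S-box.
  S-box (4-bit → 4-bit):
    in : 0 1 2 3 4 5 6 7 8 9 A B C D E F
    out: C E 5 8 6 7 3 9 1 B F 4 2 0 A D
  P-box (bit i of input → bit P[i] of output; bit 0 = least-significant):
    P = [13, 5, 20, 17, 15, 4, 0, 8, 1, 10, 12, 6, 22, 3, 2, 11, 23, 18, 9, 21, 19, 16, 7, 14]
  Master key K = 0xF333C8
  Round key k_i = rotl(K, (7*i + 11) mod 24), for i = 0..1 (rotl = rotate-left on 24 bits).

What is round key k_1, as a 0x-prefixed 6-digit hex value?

0x23CCCF

K = 0xF333C8
k_0 = rotl(K, (7*0+11) mod 24) = rotl(K, 11) = 0x9E4799
k_1 = rotl(K, (7*1+11) mod 24) = rotl(K, 18) = 0x23CCCF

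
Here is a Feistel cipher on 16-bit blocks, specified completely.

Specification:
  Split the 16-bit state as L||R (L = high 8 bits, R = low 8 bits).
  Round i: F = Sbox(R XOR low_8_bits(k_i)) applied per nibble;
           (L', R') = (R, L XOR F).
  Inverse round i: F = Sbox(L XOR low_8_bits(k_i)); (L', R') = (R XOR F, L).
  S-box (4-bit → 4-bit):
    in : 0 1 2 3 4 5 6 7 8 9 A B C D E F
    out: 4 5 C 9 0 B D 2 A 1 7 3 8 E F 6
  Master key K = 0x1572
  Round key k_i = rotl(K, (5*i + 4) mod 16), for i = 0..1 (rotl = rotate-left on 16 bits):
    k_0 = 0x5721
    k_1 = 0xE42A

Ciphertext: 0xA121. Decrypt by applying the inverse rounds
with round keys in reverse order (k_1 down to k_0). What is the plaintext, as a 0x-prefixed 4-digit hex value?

s_0 = ciphertext = 0xA121
s_1 = InvRound(s_0, k_1) = 0x82A1
s_2 = InvRound(s_1, k_0) = 0xD882

0xD882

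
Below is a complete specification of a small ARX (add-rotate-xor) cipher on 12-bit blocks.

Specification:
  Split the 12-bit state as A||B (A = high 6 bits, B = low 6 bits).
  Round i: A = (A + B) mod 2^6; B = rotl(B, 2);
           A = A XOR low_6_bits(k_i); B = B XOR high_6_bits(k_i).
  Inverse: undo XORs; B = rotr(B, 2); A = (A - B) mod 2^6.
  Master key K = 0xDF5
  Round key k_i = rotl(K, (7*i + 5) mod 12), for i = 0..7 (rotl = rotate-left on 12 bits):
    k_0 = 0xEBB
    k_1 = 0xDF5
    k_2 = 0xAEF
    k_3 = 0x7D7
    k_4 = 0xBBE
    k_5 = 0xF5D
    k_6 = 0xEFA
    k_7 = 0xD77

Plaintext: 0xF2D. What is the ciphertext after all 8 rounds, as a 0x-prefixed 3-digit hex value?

s_0 = plaintext = 0xF2D
s_1 = Round(s_0, k_0) = 0x48C
s_2 = Round(s_1, k_1) = 0xAC7
s_3 = Round(s_2, k_2) = 0x777
s_4 = Round(s_3, k_3) = 0x0C0
s_5 = Round(s_4, k_4) = 0xF6E
s_6 = Round(s_5, k_5) = 0xD87
s_7 = Round(s_6, k_6) = 0x1E7
s_8 = Round(s_7, k_7) = 0x66B

0x66B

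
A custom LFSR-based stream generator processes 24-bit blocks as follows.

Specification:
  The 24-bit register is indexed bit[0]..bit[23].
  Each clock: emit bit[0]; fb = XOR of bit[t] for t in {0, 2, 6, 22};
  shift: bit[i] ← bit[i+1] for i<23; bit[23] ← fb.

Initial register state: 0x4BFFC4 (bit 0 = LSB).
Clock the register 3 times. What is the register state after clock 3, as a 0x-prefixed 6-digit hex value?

0xE97FF8

reg_0 = 0x4BFFC4
clock 1: out=0, reg = 0xA5FFE2
clock 2: out=0, reg = 0xD2FFF1
clock 3: out=1, reg = 0xE97FF8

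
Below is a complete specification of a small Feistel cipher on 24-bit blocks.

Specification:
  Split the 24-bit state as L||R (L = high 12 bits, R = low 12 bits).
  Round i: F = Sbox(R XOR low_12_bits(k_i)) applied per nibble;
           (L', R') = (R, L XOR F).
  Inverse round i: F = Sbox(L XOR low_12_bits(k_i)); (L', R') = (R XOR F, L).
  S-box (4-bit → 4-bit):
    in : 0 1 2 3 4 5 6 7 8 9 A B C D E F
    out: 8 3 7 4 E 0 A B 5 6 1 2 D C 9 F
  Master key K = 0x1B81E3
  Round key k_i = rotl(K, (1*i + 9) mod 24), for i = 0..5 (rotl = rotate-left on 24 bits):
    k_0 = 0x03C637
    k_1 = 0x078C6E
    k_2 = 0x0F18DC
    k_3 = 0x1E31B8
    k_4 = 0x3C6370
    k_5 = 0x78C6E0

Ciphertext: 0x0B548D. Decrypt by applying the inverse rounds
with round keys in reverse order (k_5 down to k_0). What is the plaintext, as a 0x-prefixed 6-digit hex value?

0x6DD136

s_0 = ciphertext = 0x0B548D
s_1 = InvRound(s_0, k_5) = 0xE8D0B5
s_2 = InvRound(s_1, k_4) = 0xC49E8D
s_3 = InvRound(s_2, k_3) = 0x27EC49
s_4 = InvRound(s_3, k_2) = 0xD5E27E
s_5 = InvRound(s_4, k_1) = 0x136D5E
s_6 = InvRound(s_5, k_0) = 0x6DD136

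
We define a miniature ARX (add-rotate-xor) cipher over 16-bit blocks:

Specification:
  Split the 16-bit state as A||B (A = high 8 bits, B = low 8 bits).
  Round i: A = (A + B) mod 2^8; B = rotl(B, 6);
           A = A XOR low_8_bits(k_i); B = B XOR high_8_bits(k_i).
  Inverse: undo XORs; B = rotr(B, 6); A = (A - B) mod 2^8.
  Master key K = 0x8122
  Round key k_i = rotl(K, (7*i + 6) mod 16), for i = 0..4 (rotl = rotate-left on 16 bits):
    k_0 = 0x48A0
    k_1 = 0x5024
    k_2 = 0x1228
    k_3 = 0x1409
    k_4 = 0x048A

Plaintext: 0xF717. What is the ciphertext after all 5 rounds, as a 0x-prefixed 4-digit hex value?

0x7EEC

s_0 = plaintext = 0xF717
s_1 = Round(s_0, k_0) = 0xAE8D
s_2 = Round(s_1, k_1) = 0x1F33
s_3 = Round(s_2, k_2) = 0x7ADE
s_4 = Round(s_3, k_3) = 0x51A3
s_5 = Round(s_4, k_4) = 0x7EEC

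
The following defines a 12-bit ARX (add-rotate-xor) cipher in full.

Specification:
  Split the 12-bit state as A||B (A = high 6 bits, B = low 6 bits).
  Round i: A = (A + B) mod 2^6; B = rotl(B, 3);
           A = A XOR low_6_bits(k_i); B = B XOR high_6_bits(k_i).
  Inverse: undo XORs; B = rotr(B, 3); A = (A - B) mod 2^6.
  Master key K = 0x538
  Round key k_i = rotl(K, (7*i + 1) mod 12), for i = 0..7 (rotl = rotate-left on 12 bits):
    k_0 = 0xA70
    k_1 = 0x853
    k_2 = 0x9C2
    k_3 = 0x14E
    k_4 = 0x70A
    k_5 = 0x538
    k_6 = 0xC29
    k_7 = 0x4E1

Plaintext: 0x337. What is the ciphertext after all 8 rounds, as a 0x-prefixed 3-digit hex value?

s_0 = plaintext = 0x337
s_1 = Round(s_0, k_0) = 0xCD7
s_2 = Round(s_1, k_1) = 0x65B
s_3 = Round(s_2, k_2) = 0xDBC
s_4 = Round(s_3, k_3) = 0xF22
s_5 = Round(s_4, k_4) = 0x508
s_6 = Round(s_5, k_5) = 0x915
s_7 = Round(s_6, k_6) = 0x41A
s_8 = Round(s_7, k_7) = 0x2C0

0x2C0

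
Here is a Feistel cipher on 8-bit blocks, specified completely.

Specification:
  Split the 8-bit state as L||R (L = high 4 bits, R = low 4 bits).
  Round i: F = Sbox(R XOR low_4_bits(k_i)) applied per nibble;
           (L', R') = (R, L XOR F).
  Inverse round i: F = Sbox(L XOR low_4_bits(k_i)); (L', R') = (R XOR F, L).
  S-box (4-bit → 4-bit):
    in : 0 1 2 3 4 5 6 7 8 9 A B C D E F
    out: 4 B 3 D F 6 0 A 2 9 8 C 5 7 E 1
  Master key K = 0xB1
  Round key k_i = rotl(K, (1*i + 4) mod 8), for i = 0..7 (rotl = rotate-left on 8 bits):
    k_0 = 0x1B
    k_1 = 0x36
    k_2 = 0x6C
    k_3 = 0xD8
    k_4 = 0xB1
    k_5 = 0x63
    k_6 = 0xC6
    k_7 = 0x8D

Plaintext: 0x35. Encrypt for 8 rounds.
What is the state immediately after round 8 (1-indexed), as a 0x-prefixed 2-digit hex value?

s_0 = plaintext = 0x35
s_1 = Round(s_0, k_0) = 0x5D
s_2 = Round(s_1, k_1) = 0xD9
s_3 = Round(s_2, k_2) = 0x9B
s_4 = Round(s_3, k_3) = 0xB4
s_5 = Round(s_4, k_4) = 0x4D
s_6 = Round(s_5, k_5) = 0xDA
s_7 = Round(s_6, k_6) = 0xA8
s_8 = Round(s_7, k_7) = 0x8C

0x8C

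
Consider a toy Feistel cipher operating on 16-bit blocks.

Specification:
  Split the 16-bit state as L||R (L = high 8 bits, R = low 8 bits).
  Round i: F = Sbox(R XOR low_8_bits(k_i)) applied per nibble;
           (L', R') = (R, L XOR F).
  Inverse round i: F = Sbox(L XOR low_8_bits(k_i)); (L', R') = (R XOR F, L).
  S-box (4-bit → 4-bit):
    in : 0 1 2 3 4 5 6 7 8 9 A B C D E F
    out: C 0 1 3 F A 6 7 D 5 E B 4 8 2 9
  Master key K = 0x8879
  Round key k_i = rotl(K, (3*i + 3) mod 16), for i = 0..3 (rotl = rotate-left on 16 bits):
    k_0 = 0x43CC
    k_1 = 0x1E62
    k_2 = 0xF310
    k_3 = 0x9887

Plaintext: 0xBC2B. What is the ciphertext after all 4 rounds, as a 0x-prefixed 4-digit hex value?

0x792C

s_0 = plaintext = 0xBC2B
s_1 = Round(s_0, k_0) = 0x2B9B
s_2 = Round(s_1, k_1) = 0x9BBE
s_3 = Round(s_2, k_2) = 0xBE79
s_4 = Round(s_3, k_3) = 0x792C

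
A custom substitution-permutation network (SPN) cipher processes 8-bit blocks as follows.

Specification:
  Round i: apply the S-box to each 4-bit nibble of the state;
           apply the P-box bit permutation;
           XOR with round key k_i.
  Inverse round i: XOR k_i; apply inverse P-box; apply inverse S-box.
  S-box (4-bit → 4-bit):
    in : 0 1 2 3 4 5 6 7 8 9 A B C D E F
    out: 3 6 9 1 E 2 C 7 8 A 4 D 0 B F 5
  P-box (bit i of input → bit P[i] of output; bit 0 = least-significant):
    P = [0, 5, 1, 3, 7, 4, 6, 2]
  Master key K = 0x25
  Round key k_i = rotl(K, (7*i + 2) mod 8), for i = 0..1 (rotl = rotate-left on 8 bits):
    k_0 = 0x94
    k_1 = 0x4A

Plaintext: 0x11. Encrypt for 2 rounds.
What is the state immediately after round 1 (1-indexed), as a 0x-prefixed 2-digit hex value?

0xE6

s_0 = plaintext = 0x11
s_1 = Round(s_0, k_0) = 0xE6
s_2 = Round(s_1, k_1) = 0x94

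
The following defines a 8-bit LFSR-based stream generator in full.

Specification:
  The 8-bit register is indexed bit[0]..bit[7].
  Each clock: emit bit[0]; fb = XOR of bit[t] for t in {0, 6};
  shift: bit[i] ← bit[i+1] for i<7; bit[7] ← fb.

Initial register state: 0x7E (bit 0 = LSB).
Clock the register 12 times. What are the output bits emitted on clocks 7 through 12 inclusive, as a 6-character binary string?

101100

reg_0 = 0x7E
clock 1: out=0, reg = 0xBF
clock 2: out=1, reg = 0xDF
clock 3: out=1, reg = 0x6F
clock 4: out=1, reg = 0x37
clock 5: out=1, reg = 0x9B
clock 6: out=1, reg = 0xCD
clock 7: out=1, reg = 0x66
clock 8: out=0, reg = 0xB3
clock 9: out=1, reg = 0xD9
clock 10: out=1, reg = 0x6C
clock 11: out=0, reg = 0xB6
clock 12: out=0, reg = 0x5B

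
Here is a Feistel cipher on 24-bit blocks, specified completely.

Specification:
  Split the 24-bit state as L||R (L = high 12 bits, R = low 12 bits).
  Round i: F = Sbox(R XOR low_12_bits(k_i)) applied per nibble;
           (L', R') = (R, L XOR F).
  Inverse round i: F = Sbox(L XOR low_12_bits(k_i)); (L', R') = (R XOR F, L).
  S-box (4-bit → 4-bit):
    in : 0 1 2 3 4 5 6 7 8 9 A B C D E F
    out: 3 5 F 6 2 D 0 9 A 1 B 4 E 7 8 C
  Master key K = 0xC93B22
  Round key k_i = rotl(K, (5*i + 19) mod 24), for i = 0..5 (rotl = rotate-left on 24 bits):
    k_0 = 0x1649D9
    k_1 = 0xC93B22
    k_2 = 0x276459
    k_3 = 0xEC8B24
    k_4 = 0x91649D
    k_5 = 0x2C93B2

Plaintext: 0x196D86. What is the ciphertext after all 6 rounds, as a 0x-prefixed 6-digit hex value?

0x11E064

s_0 = plaintext = 0x196D86
s_1 = Round(s_0, k_0) = 0xD8634A
s_2 = Round(s_1, k_1) = 0x34A78C
s_3 = Round(s_2, k_2) = 0x78C537
s_4 = Round(s_3, k_3) = 0x537FDA
s_5 = Round(s_4, k_4) = 0xFDA11E
s_6 = Round(s_5, k_5) = 0x11E064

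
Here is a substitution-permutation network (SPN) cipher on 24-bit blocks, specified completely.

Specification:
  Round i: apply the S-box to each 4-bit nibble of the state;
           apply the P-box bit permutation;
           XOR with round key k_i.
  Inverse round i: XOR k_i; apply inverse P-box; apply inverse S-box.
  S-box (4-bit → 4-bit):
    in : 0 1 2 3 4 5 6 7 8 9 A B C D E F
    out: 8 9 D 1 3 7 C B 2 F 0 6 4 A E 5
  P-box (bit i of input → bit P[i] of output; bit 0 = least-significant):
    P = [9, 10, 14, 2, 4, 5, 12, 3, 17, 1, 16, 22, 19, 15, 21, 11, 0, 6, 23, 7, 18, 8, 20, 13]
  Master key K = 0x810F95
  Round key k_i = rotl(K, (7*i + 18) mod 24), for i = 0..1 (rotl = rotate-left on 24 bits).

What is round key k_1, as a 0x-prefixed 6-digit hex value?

K = 0x810F95
k_0 = rotl(K, (7*0+18) mod 24) = rotl(K, 18) = 0x56043E
k_1 = rotl(K, (7*1+18) mod 24) = rotl(K, 1) = 0x021F2B

0x021F2B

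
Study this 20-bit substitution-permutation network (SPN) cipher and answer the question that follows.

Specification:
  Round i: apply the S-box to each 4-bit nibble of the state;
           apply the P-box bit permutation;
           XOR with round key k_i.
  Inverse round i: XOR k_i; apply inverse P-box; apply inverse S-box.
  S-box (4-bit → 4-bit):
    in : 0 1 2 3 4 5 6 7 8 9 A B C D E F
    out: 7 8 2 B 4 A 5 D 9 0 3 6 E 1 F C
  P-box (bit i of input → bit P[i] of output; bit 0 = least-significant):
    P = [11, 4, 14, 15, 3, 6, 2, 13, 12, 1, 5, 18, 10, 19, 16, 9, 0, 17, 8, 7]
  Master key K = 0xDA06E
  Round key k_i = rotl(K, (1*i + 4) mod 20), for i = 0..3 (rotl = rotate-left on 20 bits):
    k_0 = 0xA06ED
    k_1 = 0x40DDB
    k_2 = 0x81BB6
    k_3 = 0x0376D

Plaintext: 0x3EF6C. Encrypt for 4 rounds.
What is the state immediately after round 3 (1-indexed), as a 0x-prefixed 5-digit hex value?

s_0 = plaintext = 0x3EF6C
s_1 = Round(s_0, k_0) = 0x5C050
s_2 = Round(s_1, k_1) = 0xF7729
s_3 = Round(s_2, k_2) = 0xD0C56
s_4 = Round(s_3, k_3) = 0xD5B0E

0xD0C56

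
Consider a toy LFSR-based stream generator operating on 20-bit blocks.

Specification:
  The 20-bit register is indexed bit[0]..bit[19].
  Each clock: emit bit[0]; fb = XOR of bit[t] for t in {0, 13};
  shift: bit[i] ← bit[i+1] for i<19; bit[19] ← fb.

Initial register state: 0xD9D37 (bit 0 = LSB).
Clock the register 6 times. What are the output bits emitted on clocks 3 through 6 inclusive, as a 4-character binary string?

reg_0 = 0xD9D37
clock 1: out=1, reg = 0xECE9B
clock 2: out=1, reg = 0xF674D
clock 3: out=1, reg = 0x7B3A6
clock 4: out=0, reg = 0xBD9D3
clock 5: out=1, reg = 0xDECE9
clock 6: out=1, reg = 0x6F674

1011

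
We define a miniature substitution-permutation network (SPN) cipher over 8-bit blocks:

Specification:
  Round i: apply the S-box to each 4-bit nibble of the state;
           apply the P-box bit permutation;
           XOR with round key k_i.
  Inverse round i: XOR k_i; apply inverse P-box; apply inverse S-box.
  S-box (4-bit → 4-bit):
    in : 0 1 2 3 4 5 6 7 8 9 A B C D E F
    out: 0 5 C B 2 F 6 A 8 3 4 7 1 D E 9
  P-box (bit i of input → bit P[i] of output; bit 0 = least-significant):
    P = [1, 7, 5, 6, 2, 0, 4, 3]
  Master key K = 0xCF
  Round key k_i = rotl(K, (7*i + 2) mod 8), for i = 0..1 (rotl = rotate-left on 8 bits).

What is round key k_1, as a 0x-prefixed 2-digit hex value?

0x9F

K = 0xCF
k_0 = rotl(K, (7*0+2) mod 8) = rotl(K, 2) = 0x3F
k_1 = rotl(K, (7*1+2) mod 8) = rotl(K, 1) = 0x9F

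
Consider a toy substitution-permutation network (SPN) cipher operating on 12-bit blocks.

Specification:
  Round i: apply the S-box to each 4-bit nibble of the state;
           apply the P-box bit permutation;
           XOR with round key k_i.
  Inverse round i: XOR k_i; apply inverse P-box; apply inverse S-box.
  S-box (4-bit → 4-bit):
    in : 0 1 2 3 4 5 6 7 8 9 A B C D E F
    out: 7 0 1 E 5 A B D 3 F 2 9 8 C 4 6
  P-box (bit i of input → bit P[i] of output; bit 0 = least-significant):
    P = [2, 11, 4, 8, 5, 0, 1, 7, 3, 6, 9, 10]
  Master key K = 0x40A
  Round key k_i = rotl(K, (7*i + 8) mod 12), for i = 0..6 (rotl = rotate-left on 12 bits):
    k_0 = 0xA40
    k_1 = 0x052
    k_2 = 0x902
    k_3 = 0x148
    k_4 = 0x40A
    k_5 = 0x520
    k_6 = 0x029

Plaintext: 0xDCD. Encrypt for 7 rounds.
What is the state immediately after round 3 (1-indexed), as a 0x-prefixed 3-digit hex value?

0xB96

s_0 = plaintext = 0xDCD
s_1 = Round(s_0, k_0) = 0xDD0
s_2 = Round(s_1, k_1) = 0xEC4
s_3 = Round(s_2, k_2) = 0xB96
s_4 = Round(s_3, k_3) = 0xCE7
s_5 = Round(s_4, k_4) = 0x11C
s_6 = Round(s_5, k_5) = 0x420
s_7 = Round(s_6, k_6) = 0xA15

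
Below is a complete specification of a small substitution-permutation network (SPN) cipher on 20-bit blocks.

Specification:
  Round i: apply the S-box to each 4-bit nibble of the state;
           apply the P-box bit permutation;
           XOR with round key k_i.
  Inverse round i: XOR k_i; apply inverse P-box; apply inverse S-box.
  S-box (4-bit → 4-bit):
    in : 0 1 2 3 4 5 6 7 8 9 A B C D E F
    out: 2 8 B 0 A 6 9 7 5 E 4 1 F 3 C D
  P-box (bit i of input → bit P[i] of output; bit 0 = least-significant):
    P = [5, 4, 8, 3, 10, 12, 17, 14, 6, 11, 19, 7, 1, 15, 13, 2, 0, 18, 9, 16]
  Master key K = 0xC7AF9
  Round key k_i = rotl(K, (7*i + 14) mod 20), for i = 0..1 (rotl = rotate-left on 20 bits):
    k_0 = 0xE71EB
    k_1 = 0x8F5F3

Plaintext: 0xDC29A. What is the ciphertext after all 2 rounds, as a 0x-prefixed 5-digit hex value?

s_0 = plaintext = 0xDC29A
s_1 = Round(s_0, k_0) = 0x8882C
s_2 = Round(s_1, k_1) = 0x08288

0x08288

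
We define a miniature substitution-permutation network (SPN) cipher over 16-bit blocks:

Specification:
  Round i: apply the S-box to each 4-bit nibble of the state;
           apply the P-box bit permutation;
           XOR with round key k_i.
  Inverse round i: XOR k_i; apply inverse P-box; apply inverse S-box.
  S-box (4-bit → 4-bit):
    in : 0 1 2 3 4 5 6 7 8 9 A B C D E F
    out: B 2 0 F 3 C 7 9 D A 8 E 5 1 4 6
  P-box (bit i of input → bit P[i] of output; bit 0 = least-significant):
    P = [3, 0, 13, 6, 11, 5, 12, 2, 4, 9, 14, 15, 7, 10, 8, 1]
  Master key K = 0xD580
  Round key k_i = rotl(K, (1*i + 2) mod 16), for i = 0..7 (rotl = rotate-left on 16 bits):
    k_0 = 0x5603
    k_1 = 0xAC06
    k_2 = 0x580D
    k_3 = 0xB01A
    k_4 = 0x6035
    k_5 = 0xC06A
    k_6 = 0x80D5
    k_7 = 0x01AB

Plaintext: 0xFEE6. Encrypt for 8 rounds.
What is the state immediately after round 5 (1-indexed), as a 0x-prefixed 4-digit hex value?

0x5F86

s_0 = plaintext = 0xFEE6
s_1 = Round(s_0, k_0) = 0x230A
s_2 = Round(s_1, k_1) = 0x6672
s_3 = Round(s_2, k_2) = 0x1799
s_4 = Round(s_3, k_3) = 0x346F
s_5 = Round(s_4, k_4) = 0x5F86
s_6 = Round(s_5, k_5) = 0xBB65
s_7 = Round(s_6, k_6) = 0x7FB7
s_8 = Round(s_7, k_7) = 0x5345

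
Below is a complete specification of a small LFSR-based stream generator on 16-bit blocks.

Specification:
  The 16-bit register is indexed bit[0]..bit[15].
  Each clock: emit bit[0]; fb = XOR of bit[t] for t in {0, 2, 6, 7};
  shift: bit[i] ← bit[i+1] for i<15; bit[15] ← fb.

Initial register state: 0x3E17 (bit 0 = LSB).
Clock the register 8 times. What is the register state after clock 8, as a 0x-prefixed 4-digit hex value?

reg_0 = 0x3E17
clock 1: out=1, reg = 0x1F0B
clock 2: out=1, reg = 0x8F85
clock 3: out=1, reg = 0xC7C2
clock 4: out=0, reg = 0x63E1
clock 5: out=1, reg = 0xB1F0
clock 6: out=0, reg = 0x58F8
clock 7: out=0, reg = 0x2C7C
clock 8: out=0, reg = 0x163E

0x163E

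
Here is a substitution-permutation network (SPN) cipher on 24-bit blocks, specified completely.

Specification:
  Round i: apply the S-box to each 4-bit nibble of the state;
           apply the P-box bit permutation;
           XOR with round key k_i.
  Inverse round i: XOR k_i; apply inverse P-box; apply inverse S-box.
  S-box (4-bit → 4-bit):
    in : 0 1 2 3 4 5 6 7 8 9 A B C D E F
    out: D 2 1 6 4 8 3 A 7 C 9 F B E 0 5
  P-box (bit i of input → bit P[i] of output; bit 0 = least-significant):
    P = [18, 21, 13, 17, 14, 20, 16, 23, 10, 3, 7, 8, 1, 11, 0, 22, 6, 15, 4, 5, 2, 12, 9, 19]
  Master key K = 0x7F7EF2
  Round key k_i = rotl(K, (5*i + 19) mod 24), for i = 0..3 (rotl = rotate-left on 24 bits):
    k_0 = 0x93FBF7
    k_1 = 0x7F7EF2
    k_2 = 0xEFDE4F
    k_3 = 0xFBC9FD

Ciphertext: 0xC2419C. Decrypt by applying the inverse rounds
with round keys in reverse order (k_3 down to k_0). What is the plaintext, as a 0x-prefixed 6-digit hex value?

0xF4408E

s_0 = ciphertext = 0xC2419C
s_1 = InvRound(s_0, k_3) = 0x5C3E31
s_2 = InvRound(s_1, k_2) = 0x2B21BD
s_3 = InvRound(s_2, k_1) = 0x82BC62
s_4 = InvRound(s_3, k_0) = 0xF4408E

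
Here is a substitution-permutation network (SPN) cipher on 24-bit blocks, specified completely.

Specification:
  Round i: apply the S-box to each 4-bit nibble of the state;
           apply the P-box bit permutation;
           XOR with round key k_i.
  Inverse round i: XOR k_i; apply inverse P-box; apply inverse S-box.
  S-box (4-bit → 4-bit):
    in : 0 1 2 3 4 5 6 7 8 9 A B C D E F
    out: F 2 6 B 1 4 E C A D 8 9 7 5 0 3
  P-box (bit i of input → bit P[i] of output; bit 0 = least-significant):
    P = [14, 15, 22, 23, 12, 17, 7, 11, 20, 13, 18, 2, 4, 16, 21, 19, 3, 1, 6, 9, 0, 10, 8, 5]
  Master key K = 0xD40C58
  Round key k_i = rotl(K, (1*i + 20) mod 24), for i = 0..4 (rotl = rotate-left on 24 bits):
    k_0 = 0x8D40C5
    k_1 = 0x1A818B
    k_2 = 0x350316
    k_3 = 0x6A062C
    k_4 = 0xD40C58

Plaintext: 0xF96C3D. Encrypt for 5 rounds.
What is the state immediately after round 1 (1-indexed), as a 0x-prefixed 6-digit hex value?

0xF23E8C

s_0 = plaintext = 0xF96C3D
s_1 = Round(s_0, k_0) = 0xF23E8C
s_2 = Round(s_1, k_1) = 0x514DD8
s_3 = Round(s_2, k_2) = 0xA19284
s_4 = Round(s_3, k_3) = 0x446E1E
s_5 = Round(s_4, k_4) = 0xFF0C51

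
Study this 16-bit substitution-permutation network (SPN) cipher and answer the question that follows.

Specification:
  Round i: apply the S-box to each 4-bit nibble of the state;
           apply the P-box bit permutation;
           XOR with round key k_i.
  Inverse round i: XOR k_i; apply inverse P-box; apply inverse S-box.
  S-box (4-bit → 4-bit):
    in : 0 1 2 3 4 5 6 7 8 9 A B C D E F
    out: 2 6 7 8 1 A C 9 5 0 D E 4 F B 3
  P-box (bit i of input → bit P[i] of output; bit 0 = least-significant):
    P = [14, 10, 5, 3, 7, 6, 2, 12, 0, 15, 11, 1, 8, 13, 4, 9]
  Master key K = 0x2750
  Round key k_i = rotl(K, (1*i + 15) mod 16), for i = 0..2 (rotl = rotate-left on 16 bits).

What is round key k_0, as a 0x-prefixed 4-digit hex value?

K = 0x2750
k_0 = rotl(K, (1*0+15) mod 16) = rotl(K, 15) = 0x13A8

0x13A8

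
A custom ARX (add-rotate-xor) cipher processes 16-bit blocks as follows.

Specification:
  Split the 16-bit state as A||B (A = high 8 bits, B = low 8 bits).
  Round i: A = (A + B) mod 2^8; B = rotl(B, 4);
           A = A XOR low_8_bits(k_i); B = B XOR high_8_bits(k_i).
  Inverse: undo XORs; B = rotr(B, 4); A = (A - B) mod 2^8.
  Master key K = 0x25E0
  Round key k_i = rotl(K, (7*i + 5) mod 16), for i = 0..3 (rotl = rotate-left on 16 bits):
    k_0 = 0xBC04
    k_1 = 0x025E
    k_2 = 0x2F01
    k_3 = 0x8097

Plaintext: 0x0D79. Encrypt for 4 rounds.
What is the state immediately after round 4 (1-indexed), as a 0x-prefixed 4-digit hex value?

s_0 = plaintext = 0x0D79
s_1 = Round(s_0, k_0) = 0x822B
s_2 = Round(s_1, k_1) = 0xF3B0
s_3 = Round(s_2, k_2) = 0xA224
s_4 = Round(s_3, k_3) = 0x51C2

0x51C2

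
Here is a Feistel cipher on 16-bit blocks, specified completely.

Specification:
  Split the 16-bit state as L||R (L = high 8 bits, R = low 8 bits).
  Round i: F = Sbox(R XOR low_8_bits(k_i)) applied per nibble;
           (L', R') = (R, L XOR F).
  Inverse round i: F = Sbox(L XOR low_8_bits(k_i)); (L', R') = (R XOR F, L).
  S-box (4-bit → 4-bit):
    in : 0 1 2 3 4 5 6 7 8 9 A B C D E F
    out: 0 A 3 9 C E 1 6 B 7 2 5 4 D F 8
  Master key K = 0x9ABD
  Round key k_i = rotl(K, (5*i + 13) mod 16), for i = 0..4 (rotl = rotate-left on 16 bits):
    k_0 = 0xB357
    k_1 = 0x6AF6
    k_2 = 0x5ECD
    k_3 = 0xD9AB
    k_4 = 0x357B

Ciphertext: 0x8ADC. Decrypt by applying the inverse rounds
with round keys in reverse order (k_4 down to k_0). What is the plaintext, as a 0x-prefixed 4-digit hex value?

0x3DF4

s_0 = ciphertext = 0x8ADC
s_1 = InvRound(s_0, k_4) = 0x568A
s_2 = InvRound(s_1, k_3) = 0x0756
s_3 = InvRound(s_2, k_2) = 0x1407
s_4 = InvRound(s_3, k_1) = 0xF414
s_5 = InvRound(s_4, k_0) = 0x3DF4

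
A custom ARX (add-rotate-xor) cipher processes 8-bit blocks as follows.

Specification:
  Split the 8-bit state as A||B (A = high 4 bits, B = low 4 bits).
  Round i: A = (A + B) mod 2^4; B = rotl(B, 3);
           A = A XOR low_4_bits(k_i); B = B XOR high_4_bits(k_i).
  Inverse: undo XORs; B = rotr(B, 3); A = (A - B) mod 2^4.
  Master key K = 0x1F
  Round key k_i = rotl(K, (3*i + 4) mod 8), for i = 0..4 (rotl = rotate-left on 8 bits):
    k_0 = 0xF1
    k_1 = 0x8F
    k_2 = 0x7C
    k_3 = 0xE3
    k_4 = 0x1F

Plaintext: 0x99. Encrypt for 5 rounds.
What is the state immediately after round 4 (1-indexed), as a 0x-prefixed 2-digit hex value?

0x61

s_0 = plaintext = 0x99
s_1 = Round(s_0, k_0) = 0x33
s_2 = Round(s_1, k_1) = 0x91
s_3 = Round(s_2, k_2) = 0x6F
s_4 = Round(s_3, k_3) = 0x61
s_5 = Round(s_4, k_4) = 0x89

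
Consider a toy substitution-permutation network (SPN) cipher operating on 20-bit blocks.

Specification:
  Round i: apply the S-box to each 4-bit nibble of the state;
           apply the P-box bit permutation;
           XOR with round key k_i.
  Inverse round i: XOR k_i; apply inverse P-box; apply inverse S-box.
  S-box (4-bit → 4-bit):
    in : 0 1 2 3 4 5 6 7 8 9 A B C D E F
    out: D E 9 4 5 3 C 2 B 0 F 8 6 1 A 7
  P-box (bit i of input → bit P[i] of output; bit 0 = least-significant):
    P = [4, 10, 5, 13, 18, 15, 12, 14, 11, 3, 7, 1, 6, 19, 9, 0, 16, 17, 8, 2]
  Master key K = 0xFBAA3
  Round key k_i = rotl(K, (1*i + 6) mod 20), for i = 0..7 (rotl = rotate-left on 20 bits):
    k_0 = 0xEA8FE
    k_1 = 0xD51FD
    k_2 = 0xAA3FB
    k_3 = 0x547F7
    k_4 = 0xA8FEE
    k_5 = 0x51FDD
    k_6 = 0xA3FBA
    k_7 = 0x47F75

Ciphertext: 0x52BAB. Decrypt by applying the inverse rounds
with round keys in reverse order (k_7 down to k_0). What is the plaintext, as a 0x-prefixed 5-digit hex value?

s_0 = ciphertext = 0x52BAB
s_1 = InvRound(s_0, k_7) = 0x2D165
s_2 = InvRound(s_1, k_6) = 0xBAAE8
s_3 = InvRound(s_2, k_5) = 0x1E9FA
s_4 = InvRound(s_3, k_4) = 0x8C9B8
s_5 = InvRound(s_4, k_3) = 0x2A857
s_6 = InvRound(s_5, k_2) = 0x6CF93
s_7 = InvRound(s_6, k_1) = 0x8F8CC
s_8 = InvRound(s_7, k_0) = 0x79B04

0x79B04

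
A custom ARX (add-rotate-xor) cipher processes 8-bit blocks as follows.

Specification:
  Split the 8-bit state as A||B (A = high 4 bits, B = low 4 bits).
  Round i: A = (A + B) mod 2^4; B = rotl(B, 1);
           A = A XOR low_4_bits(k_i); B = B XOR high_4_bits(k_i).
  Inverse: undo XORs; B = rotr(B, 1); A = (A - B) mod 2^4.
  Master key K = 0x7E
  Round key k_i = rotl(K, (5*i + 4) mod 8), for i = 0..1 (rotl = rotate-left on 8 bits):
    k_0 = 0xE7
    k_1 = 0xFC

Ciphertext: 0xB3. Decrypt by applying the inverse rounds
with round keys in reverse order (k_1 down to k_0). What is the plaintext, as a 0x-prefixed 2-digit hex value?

0x24

s_0 = ciphertext = 0xB3
s_1 = InvRound(s_0, k_1) = 0x16
s_2 = InvRound(s_1, k_0) = 0x24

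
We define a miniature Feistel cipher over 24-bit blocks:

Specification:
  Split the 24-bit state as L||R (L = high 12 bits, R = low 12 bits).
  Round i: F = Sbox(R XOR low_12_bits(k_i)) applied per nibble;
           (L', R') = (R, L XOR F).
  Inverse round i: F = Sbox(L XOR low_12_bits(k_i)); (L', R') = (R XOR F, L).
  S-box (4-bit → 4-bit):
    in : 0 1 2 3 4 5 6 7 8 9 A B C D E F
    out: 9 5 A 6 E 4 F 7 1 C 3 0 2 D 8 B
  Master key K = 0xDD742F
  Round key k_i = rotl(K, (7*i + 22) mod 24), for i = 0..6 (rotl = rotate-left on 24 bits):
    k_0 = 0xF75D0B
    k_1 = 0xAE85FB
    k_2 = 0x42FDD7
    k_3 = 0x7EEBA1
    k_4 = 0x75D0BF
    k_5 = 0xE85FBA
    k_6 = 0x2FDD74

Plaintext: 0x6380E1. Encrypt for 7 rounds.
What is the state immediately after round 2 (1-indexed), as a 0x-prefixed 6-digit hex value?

0xBBB808

s_0 = plaintext = 0x6380E1
s_1 = Round(s_0, k_0) = 0x0E1BBB
s_2 = Round(s_1, k_1) = 0xBBB808
s_3 = Round(s_2, k_2) = 0x808F60
s_4 = Round(s_3, k_3) = 0xF6062D
s_5 = Round(s_4, k_4) = 0x62D0AA
s_6 = Round(s_5, k_5) = 0x0AAD74
s_7 = Round(s_6, k_6) = 0xD74933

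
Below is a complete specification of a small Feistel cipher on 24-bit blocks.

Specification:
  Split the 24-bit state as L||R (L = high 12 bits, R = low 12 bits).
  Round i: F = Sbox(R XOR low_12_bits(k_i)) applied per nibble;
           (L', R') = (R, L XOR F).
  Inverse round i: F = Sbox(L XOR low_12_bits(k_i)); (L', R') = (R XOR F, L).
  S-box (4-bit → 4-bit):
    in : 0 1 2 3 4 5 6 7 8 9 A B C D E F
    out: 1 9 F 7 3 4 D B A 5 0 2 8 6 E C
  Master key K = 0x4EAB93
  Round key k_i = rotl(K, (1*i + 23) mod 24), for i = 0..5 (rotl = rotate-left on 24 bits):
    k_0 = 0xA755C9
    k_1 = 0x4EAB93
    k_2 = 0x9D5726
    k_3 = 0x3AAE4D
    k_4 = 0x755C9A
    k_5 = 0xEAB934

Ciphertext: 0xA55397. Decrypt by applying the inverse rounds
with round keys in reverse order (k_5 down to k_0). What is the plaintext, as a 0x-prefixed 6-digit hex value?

s_0 = ciphertext = 0xA55397
s_1 = InvRound(s_0, k_5) = 0x44EA55
s_2 = InvRound(s_1, k_4) = 0x03644E
s_3 = InvRound(s_2, k_3) = 0xAFC036
s_4 = InvRound(s_3, k_2) = 0x656AFC
s_5 = InvRound(s_4, k_1) = 0xC78656
s_6 = InvRound(s_5, k_0) = 0x37FC78

0x37FC78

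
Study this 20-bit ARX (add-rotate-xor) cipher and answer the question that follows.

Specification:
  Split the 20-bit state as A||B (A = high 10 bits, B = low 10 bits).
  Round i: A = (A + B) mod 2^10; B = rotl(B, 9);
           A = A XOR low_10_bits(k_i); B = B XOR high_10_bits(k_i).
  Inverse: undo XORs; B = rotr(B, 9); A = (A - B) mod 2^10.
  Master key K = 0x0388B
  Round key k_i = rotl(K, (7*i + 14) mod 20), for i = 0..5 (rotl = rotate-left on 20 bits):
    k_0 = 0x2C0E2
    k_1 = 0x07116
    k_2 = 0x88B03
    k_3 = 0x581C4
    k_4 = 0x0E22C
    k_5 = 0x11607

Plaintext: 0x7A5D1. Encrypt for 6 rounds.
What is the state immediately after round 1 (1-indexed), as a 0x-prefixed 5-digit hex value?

0xD6258

s_0 = plaintext = 0x7A5D1
s_1 = Round(s_0, k_0) = 0xD6258
s_2 = Round(s_1, k_1) = 0x29930
s_3 = Round(s_2, k_2) = 0xB56BA
s_4 = Round(s_3, k_3) = 0x12C3D
s_5 = Round(s_4, k_4) = 0xA9226
s_6 = Round(s_5, k_5) = 0xB3556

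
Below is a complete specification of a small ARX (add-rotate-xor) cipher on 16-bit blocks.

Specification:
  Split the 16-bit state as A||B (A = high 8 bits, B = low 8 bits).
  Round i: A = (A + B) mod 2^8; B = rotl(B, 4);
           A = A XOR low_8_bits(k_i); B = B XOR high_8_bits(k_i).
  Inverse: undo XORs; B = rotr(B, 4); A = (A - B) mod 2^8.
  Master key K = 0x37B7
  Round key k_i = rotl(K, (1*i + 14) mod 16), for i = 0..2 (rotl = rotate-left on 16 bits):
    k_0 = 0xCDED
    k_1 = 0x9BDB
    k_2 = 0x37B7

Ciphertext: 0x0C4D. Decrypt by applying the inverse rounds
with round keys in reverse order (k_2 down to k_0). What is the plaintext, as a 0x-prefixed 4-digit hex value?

0x01E0

s_0 = ciphertext = 0x0C4D
s_1 = InvRound(s_0, k_2) = 0x14A7
s_2 = InvRound(s_1, k_1) = 0x0CC3
s_3 = InvRound(s_2, k_0) = 0x01E0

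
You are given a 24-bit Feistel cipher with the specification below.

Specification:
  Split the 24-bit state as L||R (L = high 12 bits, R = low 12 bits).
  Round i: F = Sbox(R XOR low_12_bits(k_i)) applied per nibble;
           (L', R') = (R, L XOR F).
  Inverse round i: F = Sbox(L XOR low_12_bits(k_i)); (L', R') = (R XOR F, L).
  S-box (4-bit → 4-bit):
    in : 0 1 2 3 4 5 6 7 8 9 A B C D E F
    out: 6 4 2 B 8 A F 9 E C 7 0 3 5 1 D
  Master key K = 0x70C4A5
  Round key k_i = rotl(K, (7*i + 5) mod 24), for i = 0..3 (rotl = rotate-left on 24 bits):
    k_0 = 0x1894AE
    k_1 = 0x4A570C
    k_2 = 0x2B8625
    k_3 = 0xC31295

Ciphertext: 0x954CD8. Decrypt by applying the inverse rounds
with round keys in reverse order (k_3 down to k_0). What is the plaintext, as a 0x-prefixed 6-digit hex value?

s_0 = ciphertext = 0x954CD8
s_1 = InvRound(s_0, k_3) = 0xCEC954
s_2 = InvRound(s_1, k_2) = 0xE68CEC
s_3 = InvRound(s_2, k_1) = 0x014E68
s_4 = InvRound(s_3, k_0) = 0x66F014

0x66F014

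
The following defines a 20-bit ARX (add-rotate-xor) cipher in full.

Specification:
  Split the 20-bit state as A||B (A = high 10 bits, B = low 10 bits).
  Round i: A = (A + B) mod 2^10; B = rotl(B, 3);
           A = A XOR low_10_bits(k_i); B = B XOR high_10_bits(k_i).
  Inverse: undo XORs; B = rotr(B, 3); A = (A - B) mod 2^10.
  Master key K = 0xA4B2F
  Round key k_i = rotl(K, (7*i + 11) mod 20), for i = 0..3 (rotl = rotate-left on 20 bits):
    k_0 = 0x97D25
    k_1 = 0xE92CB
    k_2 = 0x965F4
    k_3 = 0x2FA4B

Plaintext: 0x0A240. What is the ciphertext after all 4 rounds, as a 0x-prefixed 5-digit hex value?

s_0 = plaintext = 0x0A240
s_1 = Round(s_0, k_0) = 0xD345B
s_2 = Round(s_1, k_1) = 0x58D7C
s_3 = Round(s_2, k_2) = 0xCADBB
s_4 = Round(s_3, k_3) = 0xAB565

0xAB565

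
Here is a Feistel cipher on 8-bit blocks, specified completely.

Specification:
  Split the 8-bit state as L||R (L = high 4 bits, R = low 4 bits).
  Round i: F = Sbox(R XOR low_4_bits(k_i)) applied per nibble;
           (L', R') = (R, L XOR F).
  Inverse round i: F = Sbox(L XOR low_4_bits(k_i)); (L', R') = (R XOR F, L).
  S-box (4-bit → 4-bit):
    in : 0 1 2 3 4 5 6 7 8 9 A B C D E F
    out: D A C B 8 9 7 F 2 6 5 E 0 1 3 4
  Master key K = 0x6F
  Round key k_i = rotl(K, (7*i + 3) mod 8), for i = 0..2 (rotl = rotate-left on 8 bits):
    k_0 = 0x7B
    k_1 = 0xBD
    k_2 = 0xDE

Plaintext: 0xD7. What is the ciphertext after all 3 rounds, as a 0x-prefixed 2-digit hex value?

0xA5

s_0 = plaintext = 0xD7
s_1 = Round(s_0, k_0) = 0x7D
s_2 = Round(s_1, k_1) = 0xDA
s_3 = Round(s_2, k_2) = 0xA5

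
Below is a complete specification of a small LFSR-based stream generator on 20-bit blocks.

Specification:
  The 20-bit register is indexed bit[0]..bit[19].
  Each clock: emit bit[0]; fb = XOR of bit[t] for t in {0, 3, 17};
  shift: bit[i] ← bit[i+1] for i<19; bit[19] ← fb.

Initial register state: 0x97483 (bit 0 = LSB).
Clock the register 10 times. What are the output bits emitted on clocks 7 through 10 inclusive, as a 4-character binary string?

0100

reg_0 = 0x97483
clock 1: out=1, reg = 0xCBA41
clock 2: out=1, reg = 0xE5D20
clock 3: out=0, reg = 0xF2E90
clock 4: out=0, reg = 0xF9748
clock 5: out=0, reg = 0x7CBA4
clock 6: out=0, reg = 0xBE5D2
clock 7: out=0, reg = 0xDF2E9
clock 8: out=1, reg = 0x6F974
clock 9: out=0, reg = 0xB7CBA
clock 10: out=0, reg = 0x5BE5D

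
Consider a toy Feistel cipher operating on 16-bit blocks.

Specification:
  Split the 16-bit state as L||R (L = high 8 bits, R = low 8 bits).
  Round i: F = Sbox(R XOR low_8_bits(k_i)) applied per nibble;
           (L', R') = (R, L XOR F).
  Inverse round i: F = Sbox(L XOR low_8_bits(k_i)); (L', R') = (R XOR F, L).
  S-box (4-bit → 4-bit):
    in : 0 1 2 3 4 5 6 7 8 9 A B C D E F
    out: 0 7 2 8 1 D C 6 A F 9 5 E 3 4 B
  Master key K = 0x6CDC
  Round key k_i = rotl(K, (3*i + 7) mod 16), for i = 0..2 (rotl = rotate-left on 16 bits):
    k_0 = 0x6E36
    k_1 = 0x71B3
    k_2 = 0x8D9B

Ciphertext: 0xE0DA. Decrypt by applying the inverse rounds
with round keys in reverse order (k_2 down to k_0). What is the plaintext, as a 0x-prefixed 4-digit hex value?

0x85EE

s_0 = ciphertext = 0xE0DA
s_1 = InvRound(s_0, k_2) = 0xBFE0
s_2 = InvRound(s_1, k_1) = 0xEEBF
s_3 = InvRound(s_2, k_0) = 0x85EE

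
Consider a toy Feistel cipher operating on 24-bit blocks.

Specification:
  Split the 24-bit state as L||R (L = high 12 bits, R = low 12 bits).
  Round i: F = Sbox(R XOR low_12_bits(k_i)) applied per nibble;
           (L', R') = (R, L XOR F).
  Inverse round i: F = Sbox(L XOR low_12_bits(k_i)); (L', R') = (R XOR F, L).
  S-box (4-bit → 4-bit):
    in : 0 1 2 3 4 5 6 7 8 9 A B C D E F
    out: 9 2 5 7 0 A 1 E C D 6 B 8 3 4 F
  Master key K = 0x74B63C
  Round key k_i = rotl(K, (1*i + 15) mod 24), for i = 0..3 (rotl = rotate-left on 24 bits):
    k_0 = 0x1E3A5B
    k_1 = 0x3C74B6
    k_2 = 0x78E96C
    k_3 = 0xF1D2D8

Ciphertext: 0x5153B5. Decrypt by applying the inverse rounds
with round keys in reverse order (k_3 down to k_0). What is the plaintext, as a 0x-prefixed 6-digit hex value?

0xF4DFAC

s_0 = ciphertext = 0x5153B5
s_1 = InvRound(s_0, k_3) = 0xD36515
s_2 = InvRound(s_1, k_2) = 0x5B3D36
s_3 = InvRound(s_2, k_1) = 0xFAC5B3
s_4 = InvRound(s_3, k_0) = 0xF4DFAC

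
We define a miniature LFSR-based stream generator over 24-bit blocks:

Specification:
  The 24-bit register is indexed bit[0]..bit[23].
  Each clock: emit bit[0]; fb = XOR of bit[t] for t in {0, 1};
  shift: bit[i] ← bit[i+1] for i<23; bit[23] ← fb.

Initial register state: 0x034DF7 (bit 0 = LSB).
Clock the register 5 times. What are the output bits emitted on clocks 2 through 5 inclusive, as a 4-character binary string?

reg_0 = 0x034DF7
clock 1: out=1, reg = 0x01A6FB
clock 2: out=1, reg = 0x00D37D
clock 3: out=1, reg = 0x8069BE
clock 4: out=0, reg = 0xC034DF
clock 5: out=1, reg = 0x601A6F

1101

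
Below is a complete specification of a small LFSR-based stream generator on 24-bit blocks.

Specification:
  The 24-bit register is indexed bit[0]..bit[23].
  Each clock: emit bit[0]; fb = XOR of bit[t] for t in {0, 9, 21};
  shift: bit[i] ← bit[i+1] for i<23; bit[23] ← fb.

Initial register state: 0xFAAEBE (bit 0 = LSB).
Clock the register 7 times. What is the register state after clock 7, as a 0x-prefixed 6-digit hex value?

0x3DF55D

reg_0 = 0xFAAEBE
clock 1: out=0, reg = 0x7D575F
clock 2: out=1, reg = 0xBEABAF
clock 3: out=1, reg = 0xDF55D7
clock 4: out=1, reg = 0xEFAAEB
clock 5: out=1, reg = 0xF7D575
clock 6: out=1, reg = 0x7BEABA
clock 7: out=0, reg = 0x3DF55D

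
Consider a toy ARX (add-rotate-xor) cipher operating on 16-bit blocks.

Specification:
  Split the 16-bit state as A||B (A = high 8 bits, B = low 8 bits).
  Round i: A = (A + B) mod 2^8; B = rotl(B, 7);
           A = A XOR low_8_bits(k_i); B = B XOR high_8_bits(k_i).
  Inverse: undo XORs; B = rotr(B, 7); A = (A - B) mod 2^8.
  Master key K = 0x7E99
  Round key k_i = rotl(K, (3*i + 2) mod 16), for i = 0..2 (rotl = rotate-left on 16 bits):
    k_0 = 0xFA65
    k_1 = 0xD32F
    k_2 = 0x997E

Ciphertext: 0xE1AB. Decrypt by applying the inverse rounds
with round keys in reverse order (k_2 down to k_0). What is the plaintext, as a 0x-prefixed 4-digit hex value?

0x952B

s_0 = ciphertext = 0xE1AB
s_1 = InvRound(s_0, k_2) = 0x3B64
s_2 = InvRound(s_1, k_1) = 0xA56F
s_3 = InvRound(s_2, k_0) = 0x952B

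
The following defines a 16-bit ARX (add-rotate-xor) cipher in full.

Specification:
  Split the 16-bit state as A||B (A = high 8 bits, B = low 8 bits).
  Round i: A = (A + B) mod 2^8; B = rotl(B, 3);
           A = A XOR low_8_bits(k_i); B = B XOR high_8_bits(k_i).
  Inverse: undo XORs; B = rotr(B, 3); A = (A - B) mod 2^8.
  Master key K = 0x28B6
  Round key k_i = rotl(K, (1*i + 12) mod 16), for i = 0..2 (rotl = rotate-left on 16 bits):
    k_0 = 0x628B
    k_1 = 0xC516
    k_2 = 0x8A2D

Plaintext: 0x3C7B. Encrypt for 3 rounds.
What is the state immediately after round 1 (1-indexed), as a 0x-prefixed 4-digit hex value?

0x3CB9

s_0 = plaintext = 0x3C7B
s_1 = Round(s_0, k_0) = 0x3CB9
s_2 = Round(s_1, k_1) = 0xE308
s_3 = Round(s_2, k_2) = 0xC6CA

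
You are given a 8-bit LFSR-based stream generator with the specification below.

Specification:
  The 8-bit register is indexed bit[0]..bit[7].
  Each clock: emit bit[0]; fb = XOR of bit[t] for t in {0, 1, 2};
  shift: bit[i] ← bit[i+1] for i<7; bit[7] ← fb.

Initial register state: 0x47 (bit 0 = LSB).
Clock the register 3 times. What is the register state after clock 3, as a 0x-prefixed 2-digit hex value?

0xA8

reg_0 = 0x47
clock 1: out=1, reg = 0xA3
clock 2: out=1, reg = 0x51
clock 3: out=1, reg = 0xA8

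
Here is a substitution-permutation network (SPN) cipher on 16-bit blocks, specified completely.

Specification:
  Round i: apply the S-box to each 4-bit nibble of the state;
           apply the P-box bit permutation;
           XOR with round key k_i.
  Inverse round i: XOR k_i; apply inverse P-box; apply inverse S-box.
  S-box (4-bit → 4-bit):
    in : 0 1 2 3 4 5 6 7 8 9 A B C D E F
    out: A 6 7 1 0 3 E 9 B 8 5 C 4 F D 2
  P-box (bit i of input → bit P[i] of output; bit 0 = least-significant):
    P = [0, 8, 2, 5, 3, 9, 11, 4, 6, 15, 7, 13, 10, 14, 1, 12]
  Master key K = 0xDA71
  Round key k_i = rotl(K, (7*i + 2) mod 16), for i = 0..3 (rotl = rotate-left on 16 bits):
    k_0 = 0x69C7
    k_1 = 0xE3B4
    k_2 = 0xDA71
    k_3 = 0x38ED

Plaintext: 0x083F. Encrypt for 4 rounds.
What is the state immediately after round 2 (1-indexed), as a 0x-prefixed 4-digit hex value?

0x50EC

s_0 = plaintext = 0x083F
s_1 = Round(s_0, k_0) = 0x988F
s_2 = Round(s_1, k_1) = 0x50EC
s_3 = Round(s_2, k_2) = 0x366D
s_4 = Round(s_3, k_3) = 0x9758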